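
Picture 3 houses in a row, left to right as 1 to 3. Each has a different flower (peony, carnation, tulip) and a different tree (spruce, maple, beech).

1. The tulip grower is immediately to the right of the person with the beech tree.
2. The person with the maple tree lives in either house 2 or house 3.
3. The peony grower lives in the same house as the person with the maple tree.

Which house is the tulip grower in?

2

That leaves carnation as the flower for house 1.
The peony grower is narrowed to house 2 or 3; consider each.
Placing it in house 2 leads to a contradiction, so it's in house 3.
By clue 3, the person with the maple tree is in house 3.
House 2's flower must be tulip (nothing else left).
Clue 1: the person with the beech tree is in house 1.
The only tree still possible for house 2 is spruce.
So: house 1 = carnation/beech, house 2 = tulip/spruce, house 3 = peony/maple.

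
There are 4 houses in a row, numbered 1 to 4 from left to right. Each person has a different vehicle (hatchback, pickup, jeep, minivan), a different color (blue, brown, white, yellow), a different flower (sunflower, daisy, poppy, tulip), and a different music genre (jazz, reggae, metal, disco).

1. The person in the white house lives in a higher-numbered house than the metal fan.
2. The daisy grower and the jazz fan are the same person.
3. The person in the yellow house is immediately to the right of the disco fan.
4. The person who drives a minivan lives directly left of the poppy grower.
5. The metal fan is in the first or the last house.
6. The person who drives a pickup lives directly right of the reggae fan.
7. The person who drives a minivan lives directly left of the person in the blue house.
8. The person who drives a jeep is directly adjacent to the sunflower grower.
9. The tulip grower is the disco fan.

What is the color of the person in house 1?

brown

From clue 5, the metal fan must be in house 1.
So house 1 gets brown for color.
That leaves jazz as the music genre for house 4.
From clue 2, the daisy grower must be in house 4.
That leaves sunflower as the flower for house 1.
By clue 8, the person who drives a jeep is in house 2.
House 1's vehicle must be minivan (nothing else left).
From clue 4, the poppy grower must be in house 2.
By clue 7, the person in the blue house is in house 2.
So house 3 gets tulip for flower.
From clue 9, the disco fan must be in house 3.
House 2 music genre: only reggae fits.
The person in the yellow house is in house 4 (clue 3).
The person who drives a pickup is in house 3 (clue 6).
The only vehicle still possible for house 4 is hatchback.
House 3's color must be white (nothing else left).
So: house 1 = minivan/brown/sunflower/metal, house 2 = jeep/blue/poppy/reggae, house 3 = pickup/white/tulip/disco, house 4 = hatchback/yellow/daisy/jazz.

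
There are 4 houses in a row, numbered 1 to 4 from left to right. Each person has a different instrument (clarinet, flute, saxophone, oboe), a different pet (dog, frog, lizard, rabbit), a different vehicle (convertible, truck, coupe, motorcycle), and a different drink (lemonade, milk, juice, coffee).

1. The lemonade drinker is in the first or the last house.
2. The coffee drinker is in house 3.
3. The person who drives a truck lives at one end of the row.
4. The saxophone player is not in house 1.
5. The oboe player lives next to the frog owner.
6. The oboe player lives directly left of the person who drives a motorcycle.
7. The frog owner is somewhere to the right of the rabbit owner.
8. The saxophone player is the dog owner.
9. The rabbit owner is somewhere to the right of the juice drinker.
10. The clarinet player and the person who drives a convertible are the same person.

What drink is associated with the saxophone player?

lemonade

From clue 2, the coffee drinker must be in house 3.
House 1's pet must be lizard (nothing else left).
The oboe player is narrowed to house 2 or 3; consider each.
Placing it in house 3 leads to a contradiction, so it's in house 2.
By clue 5, the frog owner is in house 3.
From clue 6, the person who drives a motorcycle must be in house 3.
Clue 7: the rabbit owner is in house 2.
Clue 9 places the juice drinker in house 1.
That leaves dog as the pet for house 4.
House 2's drink must be milk (nothing else left).
The only drink still possible for house 4 is lemonade.
Clue 8: the saxophone player is in house 4.
That leaves flute as the instrument for house 3.
House 2's vehicle must be coupe (nothing else left).
The person who drives a convertible is in house 1 (clue 10).
The only instrument still possible for house 1 is clarinet.
That leaves truck as the vehicle for house 4.
So: house 1 = clarinet/lizard/convertible/juice, house 2 = oboe/rabbit/coupe/milk, house 3 = flute/frog/motorcycle/coffee, house 4 = saxophone/dog/truck/lemonade.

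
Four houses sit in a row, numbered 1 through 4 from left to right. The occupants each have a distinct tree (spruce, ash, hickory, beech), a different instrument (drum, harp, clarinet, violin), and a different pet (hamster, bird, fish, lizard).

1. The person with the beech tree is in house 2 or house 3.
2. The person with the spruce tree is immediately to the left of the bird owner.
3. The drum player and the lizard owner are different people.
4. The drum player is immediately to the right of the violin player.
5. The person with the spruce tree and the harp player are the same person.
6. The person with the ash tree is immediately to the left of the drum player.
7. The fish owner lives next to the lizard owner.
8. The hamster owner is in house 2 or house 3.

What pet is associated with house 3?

hamster

The only tree still possible for house 4 is hickory.
The person with the beech tree is narrowed to house 2 or 3; consider each.
Placing it in house 3 leads to a contradiction, so it's in house 2.
The person with the ash tree is narrowed to house 1 or 3; consider each.
Placing it in house 3 leads to a contradiction, so it's in house 1.
By clue 6, the drum player is in house 2.
That leaves spruce as the tree for house 3.
The only instrument still possible for house 4 is clarinet.
Clue 2: the bird owner is in house 4.
The violin player is in house 1 (clue 4).
By clue 5, the harp player is in house 3.
The only pet still possible for house 1 is lizard.
Clue 7 places the fish owner in house 2.
So house 3 gets hamster for pet.
So: house 1 = ash/violin/lizard, house 2 = beech/drum/fish, house 3 = spruce/harp/hamster, house 4 = hickory/clarinet/bird.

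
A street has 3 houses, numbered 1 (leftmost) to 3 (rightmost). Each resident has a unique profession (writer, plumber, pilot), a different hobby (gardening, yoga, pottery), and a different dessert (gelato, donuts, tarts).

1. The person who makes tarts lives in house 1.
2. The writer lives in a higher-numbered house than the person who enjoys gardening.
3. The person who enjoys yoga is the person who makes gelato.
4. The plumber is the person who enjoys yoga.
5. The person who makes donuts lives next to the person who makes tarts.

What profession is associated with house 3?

Clue 1: the person who makes tarts is in house 1.
The person who makes donuts is in house 2 (clue 5).
House 3 dessert: only gelato fits.
From clue 3, the person who enjoys yoga must be in house 3.
From clue 4, the plumber must be in house 3.
So house 1 gets pilot for profession.
That leaves writer as the profession for house 2.
By clue 2, the person who enjoys gardening is in house 1.
The only hobby still possible for house 2 is pottery.
So: house 1 = pilot/gardening/tarts, house 2 = writer/pottery/donuts, house 3 = plumber/yoga/gelato.

plumber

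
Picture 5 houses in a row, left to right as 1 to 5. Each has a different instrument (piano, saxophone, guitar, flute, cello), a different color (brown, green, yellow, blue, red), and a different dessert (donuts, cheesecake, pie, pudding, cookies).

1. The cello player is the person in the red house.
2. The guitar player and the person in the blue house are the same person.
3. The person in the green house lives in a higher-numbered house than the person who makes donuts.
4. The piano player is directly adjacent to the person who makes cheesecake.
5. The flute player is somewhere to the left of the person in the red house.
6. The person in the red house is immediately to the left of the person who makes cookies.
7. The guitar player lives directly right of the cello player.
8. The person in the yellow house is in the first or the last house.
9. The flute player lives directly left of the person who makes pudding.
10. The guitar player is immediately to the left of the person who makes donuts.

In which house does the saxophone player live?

By clue 7, the guitar player is in house 3.
From clue 7, the cello player must be in house 2.
By clue 10, the person who makes donuts is in house 4.
From clue 1, the person in the red house must be in house 2.
Clue 2: the person in the blue house is in house 3.
Clue 3 places the person in the green house in house 5.
Clue 6 places the person who makes cookies in house 3.
From clue 9, the person who makes pudding must be in house 2.
House 1's instrument must be flute (nothing else left).
The only instrument still possible for house 5 is saxophone.
So house 1 gets yellow for color.
The only color still possible for house 4 is brown.
House 1's dessert must be pie (nothing else left).
So house 5 gets cheesecake for dessert.
House 4's instrument must be piano (nothing else left).
So: house 1 = flute/yellow/pie, house 2 = cello/red/pudding, house 3 = guitar/blue/cookies, house 4 = piano/brown/donuts, house 5 = saxophone/green/cheesecake.

5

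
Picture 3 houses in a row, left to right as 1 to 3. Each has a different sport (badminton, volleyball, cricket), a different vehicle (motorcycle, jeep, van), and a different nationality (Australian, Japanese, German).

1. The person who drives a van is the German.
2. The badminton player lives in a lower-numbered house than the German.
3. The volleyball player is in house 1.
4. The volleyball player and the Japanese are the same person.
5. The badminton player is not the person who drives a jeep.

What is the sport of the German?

cricket

Clue 3 places the volleyball player in house 1.
From clue 4, the Japanese must be in house 1.
House 3's sport must be cricket (nothing else left).
The German is in house 3 (clue 2).
The only sport still possible for house 2 is badminton.
So house 2 gets Australian for nationality.
The person who drives a van is in house 3 (clue 1).
So house 2 gets motorcycle for vehicle.
House 1's vehicle must be jeep (nothing else left).
So: house 1 = volleyball/jeep/Japanese, house 2 = badminton/motorcycle/Australian, house 3 = cricket/van/German.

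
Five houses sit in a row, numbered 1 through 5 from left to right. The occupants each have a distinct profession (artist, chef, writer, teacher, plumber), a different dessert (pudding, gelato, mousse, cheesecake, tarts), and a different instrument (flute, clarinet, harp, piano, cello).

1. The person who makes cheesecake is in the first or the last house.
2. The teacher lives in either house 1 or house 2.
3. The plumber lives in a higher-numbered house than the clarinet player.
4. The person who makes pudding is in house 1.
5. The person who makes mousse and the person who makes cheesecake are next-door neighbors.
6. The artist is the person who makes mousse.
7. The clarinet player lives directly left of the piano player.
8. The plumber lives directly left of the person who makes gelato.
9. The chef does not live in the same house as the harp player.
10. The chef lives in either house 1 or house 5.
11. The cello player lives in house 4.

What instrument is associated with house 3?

harp

Clue 4 places the person who makes pudding in house 1.
The cello player is in house 4 (clue 11).
So house 5 gets cheesecake for dessert.
Clue 5 places the person who makes mousse in house 4.
Clue 6: the artist is in house 4.
The only dessert still possible for house 2 is tarts.
House 3 dessert: only gelato fits.
By clue 8, the plumber is in house 2.
That leaves writer as the profession for house 3.
House 5's profession must be chef (nothing else left).
Clue 3 places the clarinet player in house 1.
The piano player is in house 2 (clue 7).
That leaves teacher as the profession for house 1.
That leaves flute as the instrument for house 5.
That leaves harp as the instrument for house 3.
So: house 1 = teacher/pudding/clarinet, house 2 = plumber/tarts/piano, house 3 = writer/gelato/harp, house 4 = artist/mousse/cello, house 5 = chef/cheesecake/flute.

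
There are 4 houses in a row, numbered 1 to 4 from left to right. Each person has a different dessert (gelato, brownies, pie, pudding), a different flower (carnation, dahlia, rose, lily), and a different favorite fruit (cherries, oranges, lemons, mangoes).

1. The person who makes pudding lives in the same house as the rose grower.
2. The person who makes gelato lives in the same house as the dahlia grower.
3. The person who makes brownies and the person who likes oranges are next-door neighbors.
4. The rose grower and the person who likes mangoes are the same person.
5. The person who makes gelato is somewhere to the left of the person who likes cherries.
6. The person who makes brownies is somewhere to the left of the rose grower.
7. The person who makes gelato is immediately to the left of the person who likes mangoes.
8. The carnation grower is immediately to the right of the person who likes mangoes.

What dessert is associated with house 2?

gelato

House 4 dessert: only pie fits.
The only dessert still possible for house 3 is pudding.
By clue 1, the rose grower is in house 3.
By clue 4, the person who likes mangoes is in house 3.
Clue 7 places the person who makes gelato in house 2.
From clue 8, the carnation grower must be in house 4.
The only dessert still possible for house 1 is brownies.
By clue 2, the dahlia grower is in house 2.
By clue 3, the person who likes oranges is in house 2.
Clue 5: the person who likes cherries is in house 4.
So house 1 gets lily for flower.
House 1 favorite fruit: only lemons fits.
So: house 1 = brownies/lily/lemons, house 2 = gelato/dahlia/oranges, house 3 = pudding/rose/mangoes, house 4 = pie/carnation/cherries.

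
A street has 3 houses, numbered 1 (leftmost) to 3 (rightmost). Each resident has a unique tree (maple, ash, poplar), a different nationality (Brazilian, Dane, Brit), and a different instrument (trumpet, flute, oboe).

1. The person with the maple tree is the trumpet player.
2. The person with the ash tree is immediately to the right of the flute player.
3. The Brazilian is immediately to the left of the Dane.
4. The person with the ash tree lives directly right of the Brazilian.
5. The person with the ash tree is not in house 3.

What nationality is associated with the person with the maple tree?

Clue 5: the person with the ash tree is in house 2.
From clue 2, the flute player must be in house 1.
The Brazilian is in house 1 (clue 4).
So house 2 gets oboe for instrument.
House 3 instrument: only trumpet fits.
Clue 1: the person with the maple tree is in house 3.
From clue 3, the Dane must be in house 2.
House 1 tree: only poplar fits.
House 3's nationality must be Brit (nothing else left).
So: house 1 = poplar/Brazilian/flute, house 2 = ash/Dane/oboe, house 3 = maple/Brit/trumpet.

Brit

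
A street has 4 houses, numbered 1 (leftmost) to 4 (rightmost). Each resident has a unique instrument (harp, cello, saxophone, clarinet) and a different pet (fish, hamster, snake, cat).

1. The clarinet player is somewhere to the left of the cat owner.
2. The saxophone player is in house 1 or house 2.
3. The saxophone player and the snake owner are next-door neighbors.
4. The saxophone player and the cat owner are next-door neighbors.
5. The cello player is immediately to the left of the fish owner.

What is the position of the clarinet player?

House 4 instrument: only harp fits.
That leaves cello as the instrument for house 3.
The fish owner is in house 4 (clue 5).
The clarinet player is narrowed to house 1 or 2; consider each.
Placing it in house 2 leads to a contradiction, so it's in house 1.
House 2's instrument must be saxophone (nothing else left).
The cat owner is in house 3 (clue 4).
House 2's pet must be hamster (nothing else left).
That leaves snake as the pet for house 1.
So: house 1 = clarinet/snake, house 2 = saxophone/hamster, house 3 = cello/cat, house 4 = harp/fish.

1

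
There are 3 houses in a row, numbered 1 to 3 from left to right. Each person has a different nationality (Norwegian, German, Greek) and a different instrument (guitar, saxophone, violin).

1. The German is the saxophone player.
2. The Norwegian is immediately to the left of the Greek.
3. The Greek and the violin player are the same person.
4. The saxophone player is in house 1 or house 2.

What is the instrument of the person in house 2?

So house 3 gets Greek for nationality.
The Norwegian is in house 2 (clue 2).
From clue 3, the violin player must be in house 3.
That leaves German as the nationality for house 1.
The saxophone player is in house 1 (clue 1).
The only instrument still possible for house 2 is guitar.
So: house 1 = German/saxophone, house 2 = Norwegian/guitar, house 3 = Greek/violin.

guitar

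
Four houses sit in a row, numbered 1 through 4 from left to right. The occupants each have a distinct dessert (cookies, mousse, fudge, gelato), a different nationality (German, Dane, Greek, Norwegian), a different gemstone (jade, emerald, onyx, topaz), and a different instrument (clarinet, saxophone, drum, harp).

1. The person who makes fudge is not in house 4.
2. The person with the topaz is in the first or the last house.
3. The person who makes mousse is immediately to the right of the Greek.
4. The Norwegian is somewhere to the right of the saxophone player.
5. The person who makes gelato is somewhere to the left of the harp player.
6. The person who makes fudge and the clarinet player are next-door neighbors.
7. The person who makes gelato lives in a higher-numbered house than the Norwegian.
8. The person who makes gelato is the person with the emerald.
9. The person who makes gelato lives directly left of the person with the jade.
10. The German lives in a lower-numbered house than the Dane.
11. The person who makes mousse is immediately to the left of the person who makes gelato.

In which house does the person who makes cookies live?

4

From clue 7, the person who makes gelato must be in house 3.
Clue 7 places the Norwegian in house 2.
Clue 8: the person with the emerald is in house 3.
Clue 9: the person with the jade is in house 4.
Clue 11: the person who makes mousse is in house 2.
So house 4 gets cookies for dessert.
House 4's nationality must be Dane (nothing else left).
The only gemstone still possible for house 1 is topaz.
So house 2 gets onyx for gemstone.
Clue 3 places the Greek in house 1.
By clue 4, the saxophone player is in house 1.
Clue 5: the harp player is in house 4.
From clue 6, the clarinet player must be in house 2.
House 1 dessert: only fudge fits.
So house 3 gets German for nationality.
That leaves drum as the instrument for house 3.
So: house 1 = fudge/Greek/topaz/saxophone, house 2 = mousse/Norwegian/onyx/clarinet, house 3 = gelato/German/emerald/drum, house 4 = cookies/Dane/jade/harp.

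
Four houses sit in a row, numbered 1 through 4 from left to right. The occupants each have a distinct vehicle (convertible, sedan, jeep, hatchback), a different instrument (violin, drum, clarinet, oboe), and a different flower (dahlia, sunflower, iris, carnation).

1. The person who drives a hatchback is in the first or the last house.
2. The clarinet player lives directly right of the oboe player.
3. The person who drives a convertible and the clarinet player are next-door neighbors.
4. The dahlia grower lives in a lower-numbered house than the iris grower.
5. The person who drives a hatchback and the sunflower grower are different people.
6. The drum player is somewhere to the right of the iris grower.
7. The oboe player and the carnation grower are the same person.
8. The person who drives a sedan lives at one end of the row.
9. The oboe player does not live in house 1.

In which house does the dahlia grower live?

That leaves violin as the instrument for house 1.
So house 4 gets sunflower for flower.
Clue 5: the person who drives a hatchback is in house 1.
House 2 instrument: only oboe fits.
That leaves dahlia as the flower for house 1.
Clue 2: the clarinet player is in house 3.
The carnation grower is in house 2 (clue 7).
The only vehicle still possible for house 3 is jeep.
The only vehicle still possible for house 4 is sedan.
House 4's instrument must be drum (nothing else left).
That leaves iris as the flower for house 3.
House 2's vehicle must be convertible (nothing else left).
So: house 1 = hatchback/violin/dahlia, house 2 = convertible/oboe/carnation, house 3 = jeep/clarinet/iris, house 4 = sedan/drum/sunflower.

1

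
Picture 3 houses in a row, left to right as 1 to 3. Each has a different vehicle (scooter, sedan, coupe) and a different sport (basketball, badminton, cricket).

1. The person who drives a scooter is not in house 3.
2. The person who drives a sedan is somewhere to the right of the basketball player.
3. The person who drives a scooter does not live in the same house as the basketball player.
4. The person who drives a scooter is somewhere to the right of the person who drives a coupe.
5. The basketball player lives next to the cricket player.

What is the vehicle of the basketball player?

By clue 4, the person who drives a scooter is in house 2.
From clue 4, the person who drives a coupe must be in house 1.
So house 3 gets sedan for vehicle.
Clue 3 places the basketball player in house 1.
Clue 5 places the cricket player in house 2.
So house 3 gets badminton for sport.
So: house 1 = coupe/basketball, house 2 = scooter/cricket, house 3 = sedan/badminton.

coupe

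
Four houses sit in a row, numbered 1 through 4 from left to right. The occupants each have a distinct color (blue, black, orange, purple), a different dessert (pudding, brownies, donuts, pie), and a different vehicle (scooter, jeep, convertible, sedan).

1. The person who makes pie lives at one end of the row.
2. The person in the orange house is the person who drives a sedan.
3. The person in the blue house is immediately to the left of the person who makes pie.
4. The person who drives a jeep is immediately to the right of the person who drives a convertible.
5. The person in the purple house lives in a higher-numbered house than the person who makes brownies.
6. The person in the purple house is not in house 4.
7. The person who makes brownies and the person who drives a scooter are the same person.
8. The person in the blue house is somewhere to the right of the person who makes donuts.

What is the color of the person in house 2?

Clue 3 places the person in the blue house in house 3.
By clue 3, the person who makes pie is in house 4.
The only color still possible for house 2 is purple.
Clue 5: the person who makes brownies is in house 1.
By clue 7, the person who drives a scooter is in house 1.
That leaves donuts as the dessert for house 2.
House 3 dessert: only pudding fits.
That leaves sedan as the vehicle for house 4.
Clue 2: the person in the orange house is in house 4.
Clue 4: the person who drives a jeep is in house 3.
Clue 4 places the person who drives a convertible in house 2.
So house 1 gets black for color.
So: house 1 = black/brownies/scooter, house 2 = purple/donuts/convertible, house 3 = blue/pudding/jeep, house 4 = orange/pie/sedan.

purple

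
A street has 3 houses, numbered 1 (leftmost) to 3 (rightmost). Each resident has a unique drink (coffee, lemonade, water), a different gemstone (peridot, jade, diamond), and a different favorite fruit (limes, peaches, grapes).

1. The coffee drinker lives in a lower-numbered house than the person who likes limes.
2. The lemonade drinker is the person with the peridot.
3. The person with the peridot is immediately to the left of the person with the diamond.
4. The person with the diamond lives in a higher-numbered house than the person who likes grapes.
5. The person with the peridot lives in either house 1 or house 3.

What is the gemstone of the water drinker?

jade

From clue 5, the person with the peridot must be in house 1.
The lemonade drinker is in house 1 (clue 2).
Clue 3 places the person with the diamond in house 2.
By clue 4, the person who likes grapes is in house 1.
That leaves water as the drink for house 3.
So house 3 gets jade for gemstone.
Clue 1: the person who likes limes is in house 3.
So house 2 gets coffee for drink.
House 2's favorite fruit must be peaches (nothing else left).
So: house 1 = lemonade/peridot/grapes, house 2 = coffee/diamond/peaches, house 3 = water/jade/limes.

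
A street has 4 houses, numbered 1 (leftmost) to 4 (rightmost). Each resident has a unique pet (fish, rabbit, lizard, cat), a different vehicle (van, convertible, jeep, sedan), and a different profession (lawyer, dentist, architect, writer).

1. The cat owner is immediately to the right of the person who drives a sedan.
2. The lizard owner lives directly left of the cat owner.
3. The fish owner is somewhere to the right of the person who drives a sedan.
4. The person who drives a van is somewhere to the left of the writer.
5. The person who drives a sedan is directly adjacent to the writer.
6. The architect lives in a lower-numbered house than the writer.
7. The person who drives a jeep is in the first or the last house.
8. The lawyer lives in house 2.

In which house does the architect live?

1

By clue 8, the lawyer is in house 2.
The only pet still possible for house 1 is rabbit.
The only pet still possible for house 2 is lizard.
From clue 2, the cat owner must be in house 3.
House 4 pet: only fish fits.
The person who drives a sedan is in house 2 (clue 1).
The writer is in house 3 (clue 5).
Clue 6 places the architect in house 1.
House 4 profession: only dentist fits.
Clue 4 places the person who drives a van in house 1.
House 3's vehicle must be convertible (nothing else left).
House 4 vehicle: only jeep fits.
So: house 1 = rabbit/van/architect, house 2 = lizard/sedan/lawyer, house 3 = cat/convertible/writer, house 4 = fish/jeep/dentist.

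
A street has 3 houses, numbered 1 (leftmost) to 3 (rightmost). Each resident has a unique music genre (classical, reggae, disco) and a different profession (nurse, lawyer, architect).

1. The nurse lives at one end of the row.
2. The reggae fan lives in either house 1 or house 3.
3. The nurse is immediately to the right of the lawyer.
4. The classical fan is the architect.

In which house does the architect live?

By clue 3, the nurse is in house 3.
By clue 3, the lawyer is in house 2.
So house 1 gets architect for profession.
From clue 4, the classical fan must be in house 1.
House 2 music genre: only disco fits.
So house 3 gets reggae for music genre.
So: house 1 = classical/architect, house 2 = disco/lawyer, house 3 = reggae/nurse.

1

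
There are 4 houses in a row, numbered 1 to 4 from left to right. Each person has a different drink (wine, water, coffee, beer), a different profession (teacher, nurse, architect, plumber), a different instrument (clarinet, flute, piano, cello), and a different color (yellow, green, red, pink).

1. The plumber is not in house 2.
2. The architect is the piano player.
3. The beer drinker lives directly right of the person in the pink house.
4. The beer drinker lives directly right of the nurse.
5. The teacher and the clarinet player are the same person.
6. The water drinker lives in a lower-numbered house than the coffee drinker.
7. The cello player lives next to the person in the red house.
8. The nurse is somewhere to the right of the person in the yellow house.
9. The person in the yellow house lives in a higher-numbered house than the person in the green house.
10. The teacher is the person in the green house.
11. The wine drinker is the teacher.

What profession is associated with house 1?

teacher

Clue 9 places the person in the yellow house in house 2.
By clue 9, the person in the green house is in house 1.
The teacher is in house 1 (clue 10).
Clue 11 places the wine drinker in house 1.
House 3 color: only pink fits.
So house 4 gets red for color.
Clue 3: the beer drinker is in house 4.
Clue 4 places the nurse in house 3.
By clue 5, the clarinet player is in house 1.
By clue 7, the cello player is in house 3.
The only drink still possible for house 2 is water.
House 3 drink: only coffee fits.
The only profession still possible for house 2 is architect.
The only profession still possible for house 4 is plumber.
By clue 2, the piano player is in house 2.
House 4 instrument: only flute fits.
So: house 1 = wine/teacher/clarinet/green, house 2 = water/architect/piano/yellow, house 3 = coffee/nurse/cello/pink, house 4 = beer/plumber/flute/red.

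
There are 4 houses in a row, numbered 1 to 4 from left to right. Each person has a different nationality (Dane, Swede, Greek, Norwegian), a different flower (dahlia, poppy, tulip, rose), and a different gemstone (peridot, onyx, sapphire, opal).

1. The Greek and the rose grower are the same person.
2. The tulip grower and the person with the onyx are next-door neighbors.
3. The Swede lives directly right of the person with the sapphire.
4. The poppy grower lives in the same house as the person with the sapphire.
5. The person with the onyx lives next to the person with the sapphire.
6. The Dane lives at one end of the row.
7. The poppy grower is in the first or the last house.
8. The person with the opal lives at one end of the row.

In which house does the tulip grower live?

Clue 7: the poppy grower is in house 1.
Clue 4 places the person with the sapphire in house 1.
Clue 5: the person with the onyx is in house 2.
House 3 gemstone: only peridot fits.
House 4's gemstone must be opal (nothing else left).
By clue 2, the tulip grower is in house 3.
By clue 3, the Swede is in house 2.
By clue 1, the Greek is in house 4.
By clue 1, the rose grower is in house 4.
House 3 nationality: only Norwegian fits.
So house 2 gets dahlia for flower.
So house 1 gets Dane for nationality.
So: house 1 = Dane/poppy/sapphire, house 2 = Swede/dahlia/onyx, house 3 = Norwegian/tulip/peridot, house 4 = Greek/rose/opal.

3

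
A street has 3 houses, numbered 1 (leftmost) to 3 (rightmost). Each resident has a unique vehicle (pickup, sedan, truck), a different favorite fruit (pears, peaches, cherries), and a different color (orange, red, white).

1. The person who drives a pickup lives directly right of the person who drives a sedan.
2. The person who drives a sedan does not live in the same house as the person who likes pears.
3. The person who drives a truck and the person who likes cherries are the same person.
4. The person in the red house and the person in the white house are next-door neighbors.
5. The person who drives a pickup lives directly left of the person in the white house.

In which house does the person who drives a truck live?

The person who drives a pickup is in house 2 (clue 5).
Clue 5: the person in the white house is in house 3.
So house 1 gets sedan for vehicle.
So house 3 gets truck for vehicle.
Clue 3 places the person who likes cherries in house 3.
Clue 4: the person in the red house is in house 2.
House 1 favorite fruit: only peaches fits.
So house 2 gets pears for favorite fruit.
House 1 color: only orange fits.
So: house 1 = sedan/peaches/orange, house 2 = pickup/pears/red, house 3 = truck/cherries/white.

3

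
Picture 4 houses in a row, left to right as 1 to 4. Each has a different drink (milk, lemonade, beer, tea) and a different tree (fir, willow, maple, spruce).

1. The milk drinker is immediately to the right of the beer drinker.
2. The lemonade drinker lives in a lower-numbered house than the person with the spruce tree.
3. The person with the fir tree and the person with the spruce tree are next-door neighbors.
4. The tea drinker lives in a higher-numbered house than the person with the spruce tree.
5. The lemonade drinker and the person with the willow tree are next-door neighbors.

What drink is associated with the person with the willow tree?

The lemonade drinker is narrowed to house 1 or 2; consider each.
Placing it in house 2 leads to a contradiction, so it's in house 1.
The person with the willow tree is in house 2 (clue 5).
House 3's tree must be spruce (nothing else left).
Clue 3: the person with the fir tree is in house 4.
Clue 4: the tea drinker is in house 4.
House 2's drink must be beer (nothing else left).
The only drink still possible for house 3 is milk.
House 1's tree must be maple (nothing else left).
So: house 1 = lemonade/maple, house 2 = beer/willow, house 3 = milk/spruce, house 4 = tea/fir.

beer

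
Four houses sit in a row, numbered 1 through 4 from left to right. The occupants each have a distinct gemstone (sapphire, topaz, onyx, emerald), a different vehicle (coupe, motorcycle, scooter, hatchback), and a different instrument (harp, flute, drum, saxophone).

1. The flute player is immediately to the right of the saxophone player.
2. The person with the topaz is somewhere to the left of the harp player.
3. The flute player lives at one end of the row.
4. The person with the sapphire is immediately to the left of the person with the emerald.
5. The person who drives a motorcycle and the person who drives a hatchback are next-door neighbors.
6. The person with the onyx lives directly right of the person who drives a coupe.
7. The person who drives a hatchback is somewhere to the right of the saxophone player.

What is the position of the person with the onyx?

The flute player is in house 4 (clue 3).
By clue 1, the saxophone player is in house 3.
From clue 7, the person who drives a hatchback must be in house 4.
House 1 instrument: only drum fits.
House 2's instrument must be harp (nothing else left).
From clue 2, the person with the topaz must be in house 1.
From clue 5, the person who drives a motorcycle must be in house 3.
House 4 gemstone: only emerald fits.
Clue 4 places the person with the sapphire in house 3.
House 2's gemstone must be onyx (nothing else left).
From clue 6, the person who drives a coupe must be in house 1.
House 2's vehicle must be scooter (nothing else left).
So: house 1 = topaz/coupe/drum, house 2 = onyx/scooter/harp, house 3 = sapphire/motorcycle/saxophone, house 4 = emerald/hatchback/flute.

2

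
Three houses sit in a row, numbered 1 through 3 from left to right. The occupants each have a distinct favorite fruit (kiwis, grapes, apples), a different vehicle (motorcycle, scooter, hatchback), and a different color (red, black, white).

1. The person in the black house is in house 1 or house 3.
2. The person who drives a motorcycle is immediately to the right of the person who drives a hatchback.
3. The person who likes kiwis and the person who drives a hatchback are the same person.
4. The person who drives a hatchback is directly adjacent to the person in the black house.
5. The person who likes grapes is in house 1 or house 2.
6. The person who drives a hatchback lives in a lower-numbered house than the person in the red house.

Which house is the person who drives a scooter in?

The person who drives a hatchback is in house 2 (clue 4).
By clue 6, the person in the red house is in house 3.
The only favorite fruit still possible for house 3 is apples.
So house 1 gets scooter for vehicle.
House 3 vehicle: only motorcycle fits.
The only color still possible for house 1 is black.
House 2's color must be white (nothing else left).
The person who likes kiwis is in house 2 (clue 3).
So house 1 gets grapes for favorite fruit.
So: house 1 = grapes/scooter/black, house 2 = kiwis/hatchback/white, house 3 = apples/motorcycle/red.

1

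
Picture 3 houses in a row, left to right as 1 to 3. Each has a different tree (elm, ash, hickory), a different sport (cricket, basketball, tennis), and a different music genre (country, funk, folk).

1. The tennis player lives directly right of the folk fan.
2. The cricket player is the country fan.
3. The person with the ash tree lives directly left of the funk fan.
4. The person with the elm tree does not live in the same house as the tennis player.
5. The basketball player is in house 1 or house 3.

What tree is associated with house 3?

elm

The person with the ash tree is narrowed to house 1 or 2; consider each.
Placing it in house 2 leads to a contradiction, so it's in house 1.
Clue 3: the funk fan is in house 2.
So house 1 gets folk for music genre.
That leaves country as the music genre for house 3.
The tennis player is in house 2 (clue 1).
Clue 2: the cricket player is in house 3.
From clue 4, the person with the elm tree must be in house 3.
That leaves hickory as the tree for house 2.
That leaves basketball as the sport for house 1.
So: house 1 = ash/basketball/folk, house 2 = hickory/tennis/funk, house 3 = elm/cricket/country.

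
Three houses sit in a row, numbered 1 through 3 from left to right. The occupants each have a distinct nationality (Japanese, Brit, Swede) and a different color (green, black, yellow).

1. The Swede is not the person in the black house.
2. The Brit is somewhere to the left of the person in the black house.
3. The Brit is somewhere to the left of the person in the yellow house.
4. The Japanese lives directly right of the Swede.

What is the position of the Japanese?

The only nationality still possible for house 3 is Japanese.
House 1's color must be green (nothing else left).
The Swede is in house 2 (clue 4).
House 1 nationality: only Brit fits.
From clue 1, the person in the black house must be in house 3.
House 2 color: only yellow fits.
So: house 1 = Brit/green, house 2 = Swede/yellow, house 3 = Japanese/black.

3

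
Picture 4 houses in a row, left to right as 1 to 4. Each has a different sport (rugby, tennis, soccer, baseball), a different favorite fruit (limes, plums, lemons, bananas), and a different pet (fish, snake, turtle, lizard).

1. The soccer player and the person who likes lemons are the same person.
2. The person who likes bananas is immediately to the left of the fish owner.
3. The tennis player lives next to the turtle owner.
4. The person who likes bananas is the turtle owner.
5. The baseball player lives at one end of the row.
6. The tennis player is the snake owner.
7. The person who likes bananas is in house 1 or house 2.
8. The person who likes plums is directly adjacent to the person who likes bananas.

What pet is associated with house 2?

turtle

House 4's pet must be lizard (nothing else left).
The baseball player is narrowed to house 1 or 4; consider each.
Placing it in house 1 leads to a contradiction, so it's in house 4.
House 4's favorite fruit must be limes (nothing else left).
The person who likes bananas is narrowed to house 1 or 2; consider each.
Placing it in house 1 leads to a contradiction, so it's in house 2.
Clue 2: the fish owner is in house 3.
By clue 4, the turtle owner is in house 2.
So house 1 gets snake for pet.
Clue 6: the tennis player is in house 1.
That leaves rugby as the sport for house 2.
So house 3 gets soccer for sport.
By clue 1, the person who likes lemons is in house 3.
The only favorite fruit still possible for house 1 is plums.
So: house 1 = tennis/plums/snake, house 2 = rugby/bananas/turtle, house 3 = soccer/lemons/fish, house 4 = baseball/limes/lizard.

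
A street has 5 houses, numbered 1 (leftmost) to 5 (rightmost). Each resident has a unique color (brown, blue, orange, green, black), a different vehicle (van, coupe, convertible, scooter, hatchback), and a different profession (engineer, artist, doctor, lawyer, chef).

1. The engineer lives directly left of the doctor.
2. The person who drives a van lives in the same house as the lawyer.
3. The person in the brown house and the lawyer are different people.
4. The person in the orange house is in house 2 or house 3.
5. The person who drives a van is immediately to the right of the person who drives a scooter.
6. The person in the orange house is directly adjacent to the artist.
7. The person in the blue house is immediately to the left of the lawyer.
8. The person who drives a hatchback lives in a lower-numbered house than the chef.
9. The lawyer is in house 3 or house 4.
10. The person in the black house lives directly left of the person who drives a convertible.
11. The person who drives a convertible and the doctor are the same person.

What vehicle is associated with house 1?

The person in the blue house is narrowed to house 2 or 3; consider each.
Placing it in house 2 leads to a contradiction, so it's in house 3.
From clue 7, the lawyer must be in house 4.
House 2 color: only orange fits.
Clue 2 places the person who drives a van in house 4.
By clue 5, the person who drives a scooter is in house 3.
From clue 11, the person who drives a convertible must be in house 2.
By clue 11, the doctor is in house 2.
House 1 vehicle: only hatchback fits.
That leaves coupe as the vehicle for house 5.
House 5 profession: only chef fits.
Clue 10 places the person in the black house in house 1.
That leaves green as the color for house 4.
So house 5 gets brown for color.
So house 1 gets engineer for profession.
So house 3 gets artist for profession.
So: house 1 = black/hatchback/engineer, house 2 = orange/convertible/doctor, house 3 = blue/scooter/artist, house 4 = green/van/lawyer, house 5 = brown/coupe/chef.

hatchback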